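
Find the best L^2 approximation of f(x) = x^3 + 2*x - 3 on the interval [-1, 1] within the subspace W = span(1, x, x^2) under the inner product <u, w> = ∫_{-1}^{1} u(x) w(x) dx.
g(x) = 13*x/5 - 3

The best approximation g ∈ W is the orthogonal projection of f onto W. Writing g = a_0 + a_1 x + a_2 x^2, the coefficients solve the normal equations G · a = b where
  G_{ij} = <φ_i, φ_j> and b_i = <f, φ_i>, with φ_0 = 1, φ_1 = x, φ_2 = x^2.
G =
  [2, 0, 2/3]
  [0, 2/3, 0]
  [2/3, 0, 2/5],
b = (-6, 26/15, -2).
Solving gives a_0 = -3, a_1 = 13/5, a_2 = 0, so
  g(x) = 13*x/5 - 3.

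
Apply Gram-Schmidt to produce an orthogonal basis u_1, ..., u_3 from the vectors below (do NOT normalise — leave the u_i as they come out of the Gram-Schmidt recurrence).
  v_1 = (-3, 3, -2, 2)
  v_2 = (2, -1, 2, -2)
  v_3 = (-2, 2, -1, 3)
Orthogonal basis:
  u_1 = (-3, 3, -2, 2)
  u_2 = (1/26, 25/26, 9/13, -9/13)
  u_3 = (16/49, 8/49, 43/49, 55/49)

Apply the Gram-Schmidt recurrence
  u_1 = v_1
  u_i = v_i − Σ_{j<i} ((v_i · u_j) / (u_j · u_j)) · u_j.

Step by step this gives:
  u_1 = (-3, 3, -2, 2)
  u_2 = (1/26, 25/26, 9/13, -9/13)
  u_3 = (16/49, 8/49, 43/49, 55/49)

Orthogonality check:
  u_2 · u_1 = 0 (should be 0)
  u_3 · u_1 = 0 (should be 0)
  u_3 · u_2 = 0 (should be 0)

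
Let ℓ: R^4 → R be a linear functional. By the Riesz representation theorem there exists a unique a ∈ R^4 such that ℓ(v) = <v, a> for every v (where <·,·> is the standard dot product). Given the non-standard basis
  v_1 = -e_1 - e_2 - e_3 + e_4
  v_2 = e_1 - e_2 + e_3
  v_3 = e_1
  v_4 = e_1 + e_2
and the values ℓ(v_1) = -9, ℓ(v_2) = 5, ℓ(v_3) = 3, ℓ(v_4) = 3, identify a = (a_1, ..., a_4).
a = (3, 0, 2, -4)

Write a = (a_1, ..., a_4) in the standard basis. For each basis vector v_i, ℓ(v_i) = <v_i, a> is a linear equation in the a_j's. Collect the n equations into a matrix system V a = ℓ, where row i of V is v_i (expressed in the standard basis). Since V is invertible (lower-triangular with 1s on the diagonal, up to permutation), solve by back-substitution:
  V =
[[-1, -1, -1, 1],
 [1, -1, 1, 0],
 [1, 0, 0, 0],
 [1, 1, 0, 0]]
  V a = (-9, 5, 3, 3)
Solving gives a = (3, 0, 2, -4).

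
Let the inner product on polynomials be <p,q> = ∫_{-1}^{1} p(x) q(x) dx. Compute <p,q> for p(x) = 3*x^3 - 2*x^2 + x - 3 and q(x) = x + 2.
<p,q> = -64/5

Expand the product: p(x)·q(x) = 3*x^4 + 4*x^3 - 3*x^2 - x - 6.
∫_{-1}^{1} of each monomial x^k gives [2/(k+1) if k even, 0 if k odd]. Integrating term-by-term (or equivalently evaluating the antiderivative F(x) = 3*x^5/5 + x^4 - x^3 - x^2/2 - 6*x at the endpoints):
  F(1) − F(−1) = -59/10 − (69/10) = -64/5.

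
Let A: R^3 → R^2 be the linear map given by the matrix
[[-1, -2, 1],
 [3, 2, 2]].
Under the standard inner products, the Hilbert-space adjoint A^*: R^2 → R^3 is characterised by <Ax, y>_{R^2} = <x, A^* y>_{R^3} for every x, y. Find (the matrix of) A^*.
A^* = A^T =
[[-1, 3],
 [-2, 2],
 [1, 2]]

For real matrices with standard dot products, the defining identity <Ax, y> = <x, A^* y> gives (Ax)^T y = x^T (A^*) y, i.e. x^T A^T y = x^T (A^*) y. Since this holds for all x, y, we must have A^* = A^T. Therefore
A^* =
[[-1, 3],
 [-2, 2],
 [1, 2]].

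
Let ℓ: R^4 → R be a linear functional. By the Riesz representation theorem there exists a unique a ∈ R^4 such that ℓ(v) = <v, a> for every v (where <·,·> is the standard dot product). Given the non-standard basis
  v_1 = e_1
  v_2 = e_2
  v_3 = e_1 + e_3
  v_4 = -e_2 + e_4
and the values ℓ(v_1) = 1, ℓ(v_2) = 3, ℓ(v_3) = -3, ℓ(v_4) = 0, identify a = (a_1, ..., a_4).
a = (1, 3, -4, 3)

Write a = (a_1, ..., a_4) in the standard basis. For each basis vector v_i, ℓ(v_i) = <v_i, a> is a linear equation in the a_j's. Collect the n equations into a matrix system V a = ℓ, where row i of V is v_i (expressed in the standard basis). Since V is invertible (lower-triangular with 1s on the diagonal, up to permutation), solve by back-substitution:
  V =
[[1, 0, 0, 0],
 [0, 1, 0, 0],
 [1, 0, 1, 0],
 [0, -1, 0, 1]]
  V a = (1, 3, -3, 0)
Solving gives a = (1, 3, -4, 3).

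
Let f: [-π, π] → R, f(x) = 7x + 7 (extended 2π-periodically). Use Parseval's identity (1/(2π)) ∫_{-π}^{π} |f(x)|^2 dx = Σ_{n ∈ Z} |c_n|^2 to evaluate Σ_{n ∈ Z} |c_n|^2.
Σ |c_n|^2 = 49π^2/3 + 49

Expand and integrate term by term over [-π, π]:
  ∫ (7x)^2 dx = 49·(2π^3/3); ∫ 2·7·(7)·x dx = 0 (odd integrand); ∫ 7^2 dx = 49·2π.
So (1/(2π)) ∫_{-π}^{π} (7x + 7)^2 dx = 49π^2/3 + 49 = 49π^2/3 + 49.
Parseval ⇒ Σ |c_n|^2 = 49π^2/3 + 49.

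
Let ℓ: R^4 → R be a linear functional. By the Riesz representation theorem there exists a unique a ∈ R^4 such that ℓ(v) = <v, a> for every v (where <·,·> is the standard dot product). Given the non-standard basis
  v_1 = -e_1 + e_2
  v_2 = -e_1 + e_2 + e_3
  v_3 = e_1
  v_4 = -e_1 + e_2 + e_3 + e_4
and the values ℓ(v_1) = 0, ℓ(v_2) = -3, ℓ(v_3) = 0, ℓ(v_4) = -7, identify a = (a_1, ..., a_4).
a = (0, 0, -3, -4)

Write a = (a_1, ..., a_4) in the standard basis. For each basis vector v_i, ℓ(v_i) = <v_i, a> is a linear equation in the a_j's. Collect the n equations into a matrix system V a = ℓ, where row i of V is v_i (expressed in the standard basis). Since V is invertible (lower-triangular with 1s on the diagonal, up to permutation), solve by back-substitution:
  V =
[[-1, 1, 0, 0],
 [-1, 1, 1, 0],
 [1, 0, 0, 0],
 [-1, 1, 1, 1]]
  V a = (0, -3, 0, -7)
Solving gives a = (0, 0, -3, -4).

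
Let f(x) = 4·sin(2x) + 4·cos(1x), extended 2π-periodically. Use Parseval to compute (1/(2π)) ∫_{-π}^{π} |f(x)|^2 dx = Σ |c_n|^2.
Σ |c_n|^2 = 16

Expand |f|^2 and use orthogonality of {sin(nx), cos(mx)} on [-π, π]:
  ∫_{-π}^{π} sin(nx)^2 dx = π, ∫ cos(mx)^2 dx = π, and cross terms integrate to 0.
So ∫_{-π}^{π} f(x)^2 dx = 4^2 · π + 4^2 · π = (16 + 16)π.
Divide by 2π: (16 + 16)/2 = 16.
By Parseval, this equals Σ |c_n|^2.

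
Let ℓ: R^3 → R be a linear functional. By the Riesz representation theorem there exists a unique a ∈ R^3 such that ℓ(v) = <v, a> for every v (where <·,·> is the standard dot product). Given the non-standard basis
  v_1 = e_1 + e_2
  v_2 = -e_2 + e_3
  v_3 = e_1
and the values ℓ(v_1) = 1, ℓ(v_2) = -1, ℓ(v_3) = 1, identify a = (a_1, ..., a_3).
a = (1, 0, -1)

Write a = (a_1, ..., a_3) in the standard basis. For each basis vector v_i, ℓ(v_i) = <v_i, a> is a linear equation in the a_j's. Collect the n equations into a matrix system V a = ℓ, where row i of V is v_i (expressed in the standard basis). Since V is invertible (lower-triangular with 1s on the diagonal, up to permutation), solve by back-substitution:
  V =
[[1, 1, 0],
 [0, -1, 1],
 [1, 0, 0]]
  V a = (1, -1, 1)
Solving gives a = (1, 0, -1).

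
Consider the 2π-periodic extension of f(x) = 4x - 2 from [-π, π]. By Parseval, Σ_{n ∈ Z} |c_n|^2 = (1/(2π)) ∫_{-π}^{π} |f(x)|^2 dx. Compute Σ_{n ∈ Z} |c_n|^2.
Σ |c_n|^2 = 16π^2/3 + 4

Expand and integrate term by term over [-π, π]:
  ∫ (4x)^2 dx = 16·(2π^3/3); ∫ 2·4·(-2)·x dx = 0 (odd integrand); ∫ (-2)^2 dx = 4·2π.
So (1/(2π)) ∫_{-π}^{π} (4x - 2)^2 dx = 16π^2/3 + 4 = 16π^2/3 + 4.
Parseval ⇒ Σ |c_n|^2 = 16π^2/3 + 4.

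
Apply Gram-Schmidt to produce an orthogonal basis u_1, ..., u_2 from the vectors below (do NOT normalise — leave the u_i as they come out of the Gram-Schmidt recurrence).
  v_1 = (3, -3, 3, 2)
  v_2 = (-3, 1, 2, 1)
Orthogonal basis:
  u_1 = (3, -3, 3, 2)
  u_2 = (-81/31, 19/31, 74/31, 39/31)

Apply the Gram-Schmidt recurrence
  u_1 = v_1
  u_i = v_i − Σ_{j<i} ((v_i · u_j) / (u_j · u_j)) · u_j.

Step by step this gives:
  u_1 = (3, -3, 3, 2)
  u_2 = (-81/31, 19/31, 74/31, 39/31)

Orthogonality check:
  u_2 · u_1 = 0 (should be 0)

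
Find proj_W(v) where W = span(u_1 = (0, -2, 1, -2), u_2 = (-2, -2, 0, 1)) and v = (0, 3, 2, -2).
proj_W(v) = (144/77, 16/11, 16/77, -104/77)

Set up U = [u_1 | ... | u_2] ∈ R^(4×2). The projector onto W = col(U) is P = U (U^T U)^(-1) U^T.
Compute U^T U =
  [9, 2]
  [2, 9],
and U^T v = (0, -8).
Solve U^T U · c = U^T v for the coefficients: c = (16/77, -72/77). The projection is proj_W(v) = U c.
Check: (v - proj_W(v)) · u_1 = 0  (should be 0).
Check: (v - proj_W(v)) · u_2 = 0  (should be 0).
Result: proj_W(v) = (144/77, 16/11, 16/77, -104/77).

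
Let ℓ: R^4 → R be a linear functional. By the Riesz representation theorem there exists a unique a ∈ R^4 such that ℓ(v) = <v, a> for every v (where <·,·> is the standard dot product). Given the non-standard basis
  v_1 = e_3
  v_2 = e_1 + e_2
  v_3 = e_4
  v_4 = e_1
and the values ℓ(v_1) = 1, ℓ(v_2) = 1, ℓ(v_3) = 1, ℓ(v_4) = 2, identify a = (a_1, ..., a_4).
a = (2, -1, 1, 1)

Write a = (a_1, ..., a_4) in the standard basis. For each basis vector v_i, ℓ(v_i) = <v_i, a> is a linear equation in the a_j's. Collect the n equations into a matrix system V a = ℓ, where row i of V is v_i (expressed in the standard basis). Since V is invertible (lower-triangular with 1s on the diagonal, up to permutation), solve by back-substitution:
  V =
[[0, 0, 1, 0],
 [1, 1, 0, 0],
 [0, 0, 0, 1],
 [1, 0, 0, 0]]
  V a = (1, 1, 1, 2)
Solving gives a = (2, -1, 1, 1).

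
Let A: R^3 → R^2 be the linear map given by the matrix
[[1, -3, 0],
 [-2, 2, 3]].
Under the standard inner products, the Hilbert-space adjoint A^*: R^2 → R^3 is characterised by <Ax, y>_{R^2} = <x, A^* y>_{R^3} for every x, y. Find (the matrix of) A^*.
A^* = A^T =
[[1, -2],
 [-3, 2],
 [0, 3]]

For real matrices with standard dot products, the defining identity <Ax, y> = <x, A^* y> gives (Ax)^T y = x^T (A^*) y, i.e. x^T A^T y = x^T (A^*) y. Since this holds for all x, y, we must have A^* = A^T. Therefore
A^* =
[[1, -2],
 [-3, 2],
 [0, 3]].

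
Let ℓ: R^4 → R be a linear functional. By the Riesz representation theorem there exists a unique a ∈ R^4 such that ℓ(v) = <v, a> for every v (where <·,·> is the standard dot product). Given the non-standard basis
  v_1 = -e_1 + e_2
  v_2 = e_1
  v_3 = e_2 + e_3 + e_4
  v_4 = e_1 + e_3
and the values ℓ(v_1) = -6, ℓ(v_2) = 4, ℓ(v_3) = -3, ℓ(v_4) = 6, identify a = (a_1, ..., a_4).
a = (4, -2, 2, -3)

Write a = (a_1, ..., a_4) in the standard basis. For each basis vector v_i, ℓ(v_i) = <v_i, a> is a linear equation in the a_j's. Collect the n equations into a matrix system V a = ℓ, where row i of V is v_i (expressed in the standard basis). Since V is invertible (lower-triangular with 1s on the diagonal, up to permutation), solve by back-substitution:
  V =
[[-1, 1, 0, 0],
 [1, 0, 0, 0],
 [0, 1, 1, 1],
 [1, 0, 1, 0]]
  V a = (-6, 4, -3, 6)
Solving gives a = (4, -2, 2, -3).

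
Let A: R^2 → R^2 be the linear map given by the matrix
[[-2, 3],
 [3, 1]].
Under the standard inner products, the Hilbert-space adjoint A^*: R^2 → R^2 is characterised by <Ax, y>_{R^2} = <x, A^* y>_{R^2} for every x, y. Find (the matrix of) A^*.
A^* = A^T =
[[-2, 3],
 [3, 1]]

For real matrices with standard dot products, the defining identity <Ax, y> = <x, A^* y> gives (Ax)^T y = x^T (A^*) y, i.e. x^T A^T y = x^T (A^*) y. Since this holds for all x, y, we must have A^* = A^T. Therefore
A^* =
[[-2, 3],
 [3, 1]].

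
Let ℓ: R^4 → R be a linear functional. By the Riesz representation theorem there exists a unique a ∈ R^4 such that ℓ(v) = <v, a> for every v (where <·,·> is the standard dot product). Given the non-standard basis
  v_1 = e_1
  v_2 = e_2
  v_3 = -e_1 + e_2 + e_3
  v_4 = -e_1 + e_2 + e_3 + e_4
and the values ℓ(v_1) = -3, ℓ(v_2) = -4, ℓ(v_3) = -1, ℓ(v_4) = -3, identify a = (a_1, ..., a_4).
a = (-3, -4, 0, -2)

Write a = (a_1, ..., a_4) in the standard basis. For each basis vector v_i, ℓ(v_i) = <v_i, a> is a linear equation in the a_j's. Collect the n equations into a matrix system V a = ℓ, where row i of V is v_i (expressed in the standard basis). Since V is invertible (lower-triangular with 1s on the diagonal, up to permutation), solve by back-substitution:
  V =
[[1, 0, 0, 0],
 [0, 1, 0, 0],
 [-1, 1, 1, 0],
 [-1, 1, 1, 1]]
  V a = (-3, -4, -1, -3)
Solving gives a = (-3, -4, 0, -2).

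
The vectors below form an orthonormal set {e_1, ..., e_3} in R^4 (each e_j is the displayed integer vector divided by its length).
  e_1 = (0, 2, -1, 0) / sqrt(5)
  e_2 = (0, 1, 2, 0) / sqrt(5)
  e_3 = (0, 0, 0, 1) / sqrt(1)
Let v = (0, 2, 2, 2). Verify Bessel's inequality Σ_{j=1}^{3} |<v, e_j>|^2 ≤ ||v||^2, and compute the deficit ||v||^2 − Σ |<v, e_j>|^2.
Σ |<v, e_j>|^2 = 12; ||v||^2 = 12; deficit = 0

Write each e_j = u_j / sqrt(<u_j, u_j>) where u_j is the displayed integer vector. Then <v, e_j> = <v, u_j> / sqrt(<u_j, u_j>), so |<v, e_j>|^2 = <v, u_j>^2 / <u_j, u_j>.
Coefficients: <v, e_1> = 2/sqrt(5), <v, e_2> = 6/sqrt(5), <v, e_3> = 2/sqrt(1).
Square and sum: Σ |<v, e_j>|^2 = 12.
Compute ||v||^2 = v·v = 12.
Deficit = 12 − 12 = 0 ≥ 0, confirming Bessel's inequality. (The deficit equals ||v − Σ <v,e_j> e_j||^2, the squared distance from v to span{e_j}.)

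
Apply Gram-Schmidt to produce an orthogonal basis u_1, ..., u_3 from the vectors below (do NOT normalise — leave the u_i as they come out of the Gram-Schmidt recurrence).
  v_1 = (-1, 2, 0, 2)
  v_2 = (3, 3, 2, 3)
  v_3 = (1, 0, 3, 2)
Orthogonal basis:
  u_1 = (-1, 2, 0, 2)
  u_2 = (4, 1, 2, 1)
  u_3 = (-28/33, -40/33, 21/11, 26/33)

Apply the Gram-Schmidt recurrence
  u_1 = v_1
  u_i = v_i − Σ_{j<i} ((v_i · u_j) / (u_j · u_j)) · u_j.

Step by step this gives:
  u_1 = (-1, 2, 0, 2)
  u_2 = (4, 1, 2, 1)
  u_3 = (-28/33, -40/33, 21/11, 26/33)

Orthogonality check:
  u_2 · u_1 = 0 (should be 0)
  u_3 · u_1 = 0 (should be 0)
  u_3 · u_2 = 0 (should be 0)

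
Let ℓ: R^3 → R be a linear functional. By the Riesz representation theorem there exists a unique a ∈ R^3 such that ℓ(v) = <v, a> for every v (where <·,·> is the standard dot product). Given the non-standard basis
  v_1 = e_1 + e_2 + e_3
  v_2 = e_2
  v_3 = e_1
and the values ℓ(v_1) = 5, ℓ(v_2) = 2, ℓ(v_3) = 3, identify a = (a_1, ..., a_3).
a = (3, 2, 0)

Write a = (a_1, ..., a_3) in the standard basis. For each basis vector v_i, ℓ(v_i) = <v_i, a> is a linear equation in the a_j's. Collect the n equations into a matrix system V a = ℓ, where row i of V is v_i (expressed in the standard basis). Since V is invertible (lower-triangular with 1s on the diagonal, up to permutation), solve by back-substitution:
  V =
[[1, 1, 1],
 [0, 1, 0],
 [1, 0, 0]]
  V a = (5, 2, 3)
Solving gives a = (3, 2, 0).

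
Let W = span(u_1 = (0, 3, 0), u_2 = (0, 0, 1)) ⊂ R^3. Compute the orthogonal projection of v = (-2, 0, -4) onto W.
proj_W(v) = (0, 0, -4)

Set up U = [u_1 | ... | u_2] ∈ R^(3×2). The projector onto W = col(U) is P = U (U^T U)^(-1) U^T.
Compute U^T U =
  [9, 0]
  [0, 1],
and U^T v = (0, -4).
Solve U^T U · c = U^T v for the coefficients: c = (0, -4). The projection is proj_W(v) = U c.
Check: (v - proj_W(v)) · u_1 = 0  (should be 0).
Check: (v - proj_W(v)) · u_2 = 0  (should be 0).
Result: proj_W(v) = (0, 0, -4).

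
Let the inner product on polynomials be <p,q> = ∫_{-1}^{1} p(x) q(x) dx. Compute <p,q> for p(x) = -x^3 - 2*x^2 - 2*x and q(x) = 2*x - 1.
<p,q> = -32/15

Expand the product: p(x)·q(x) = -2*x^4 - 3*x^3 - 2*x^2 + 2*x.
∫_{-1}^{1} of each monomial x^k gives [2/(k+1) if k even, 0 if k odd]. Integrating term-by-term (or equivalently evaluating the antiderivative F(x) = -2*x^5/5 - 3*x^4/4 - 2*x^3/3 + x^2 at the endpoints):
  F(1) − F(−1) = -49/60 − (79/60) = -32/15.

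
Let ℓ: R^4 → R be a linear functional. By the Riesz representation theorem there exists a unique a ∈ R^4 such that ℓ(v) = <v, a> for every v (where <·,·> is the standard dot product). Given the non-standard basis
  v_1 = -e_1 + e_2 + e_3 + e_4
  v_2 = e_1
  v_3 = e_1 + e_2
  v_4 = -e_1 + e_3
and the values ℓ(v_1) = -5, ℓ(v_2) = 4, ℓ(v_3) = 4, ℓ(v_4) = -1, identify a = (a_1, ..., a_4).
a = (4, 0, 3, -4)

Write a = (a_1, ..., a_4) in the standard basis. For each basis vector v_i, ℓ(v_i) = <v_i, a> is a linear equation in the a_j's. Collect the n equations into a matrix system V a = ℓ, where row i of V is v_i (expressed in the standard basis). Since V is invertible (lower-triangular with 1s on the diagonal, up to permutation), solve by back-substitution:
  V =
[[-1, 1, 1, 1],
 [1, 0, 0, 0],
 [1, 1, 0, 0],
 [-1, 0, 1, 0]]
  V a = (-5, 4, 4, -1)
Solving gives a = (4, 0, 3, -4).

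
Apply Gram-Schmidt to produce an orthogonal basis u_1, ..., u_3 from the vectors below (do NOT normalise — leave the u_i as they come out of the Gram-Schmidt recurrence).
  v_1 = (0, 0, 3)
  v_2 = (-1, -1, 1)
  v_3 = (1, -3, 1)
Orthogonal basis:
  u_1 = (0, 0, 3)
  u_2 = (-1, -1, 0)
  u_3 = (2, -2, 0)

Apply the Gram-Schmidt recurrence
  u_1 = v_1
  u_i = v_i − Σ_{j<i} ((v_i · u_j) / (u_j · u_j)) · u_j.

Step by step this gives:
  u_1 = (0, 0, 3)
  u_2 = (-1, -1, 0)
  u_3 = (2, -2, 0)

Orthogonality check:
  u_2 · u_1 = 0 (should be 0)
  u_3 · u_1 = 0 (should be 0)
  u_3 · u_2 = 0 (should be 0)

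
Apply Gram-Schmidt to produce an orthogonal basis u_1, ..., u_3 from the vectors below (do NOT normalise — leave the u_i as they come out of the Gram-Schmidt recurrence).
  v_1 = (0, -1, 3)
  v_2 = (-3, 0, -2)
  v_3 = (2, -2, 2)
Orthogonal basis:
  u_1 = (0, -1, 3)
  u_2 = (-3, -3/5, -1/5)
  u_3 = (16/47, -72/47, -24/47)

Apply the Gram-Schmidt recurrence
  u_1 = v_1
  u_i = v_i − Σ_{j<i} ((v_i · u_j) / (u_j · u_j)) · u_j.

Step by step this gives:
  u_1 = (0, -1, 3)
  u_2 = (-3, -3/5, -1/5)
  u_3 = (16/47, -72/47, -24/47)

Orthogonality check:
  u_2 · u_1 = 0 (should be 0)
  u_3 · u_1 = 0 (should be 0)
  u_3 · u_2 = 0 (should be 0)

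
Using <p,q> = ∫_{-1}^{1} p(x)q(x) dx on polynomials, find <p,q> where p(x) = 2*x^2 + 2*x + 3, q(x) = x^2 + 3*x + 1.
<p,q> = 212/15

Expand the product: p(x)·q(x) = 2*x^4 + 8*x^3 + 11*x^2 + 11*x + 3.
∫_{-1}^{1} of each monomial x^k gives [2/(k+1) if k even, 0 if k odd]. Integrating term-by-term (or equivalently evaluating the antiderivative F(x) = 2*x^5/5 + 2*x^4 + 11*x^3/3 + 11*x^2/2 + 3*x at the endpoints):
  F(1) − F(−1) = 437/30 − (13/30) = 212/15.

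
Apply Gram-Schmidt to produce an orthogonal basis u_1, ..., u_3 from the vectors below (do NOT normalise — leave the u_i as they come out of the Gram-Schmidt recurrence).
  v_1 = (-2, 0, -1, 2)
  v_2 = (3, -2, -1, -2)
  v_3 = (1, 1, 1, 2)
Orthogonal basis:
  u_1 = (-2, 0, -1, 2)
  u_2 = (1, -2, -2, 0)
  u_3 = (14/9, 1/3, 4/9, 16/9)

Apply the Gram-Schmidt recurrence
  u_1 = v_1
  u_i = v_i − Σ_{j<i} ((v_i · u_j) / (u_j · u_j)) · u_j.

Step by step this gives:
  u_1 = (-2, 0, -1, 2)
  u_2 = (1, -2, -2, 0)
  u_3 = (14/9, 1/3, 4/9, 16/9)

Orthogonality check:
  u_2 · u_1 = 0 (should be 0)
  u_3 · u_1 = 0 (should be 0)
  u_3 · u_2 = 0 (should be 0)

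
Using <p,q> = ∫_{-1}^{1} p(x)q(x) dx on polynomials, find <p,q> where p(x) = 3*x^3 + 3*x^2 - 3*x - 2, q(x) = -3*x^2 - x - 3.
<p,q> = 36/5

Expand the product: p(x)·q(x) = -9*x^5 - 12*x^4 - 3*x^3 + 11*x + 6.
∫_{-1}^{1} of each monomial x^k gives [2/(k+1) if k even, 0 if k odd]. Integrating term-by-term (or equivalently evaluating the antiderivative F(x) = -3*x^6/2 - 12*x^5/5 - 3*x^4/4 + 11*x^2/2 + 6*x at the endpoints):
  F(1) − F(−1) = 137/20 − (-7/20) = 36/5.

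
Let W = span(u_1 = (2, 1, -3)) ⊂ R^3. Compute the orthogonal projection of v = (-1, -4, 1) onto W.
proj_W(v) = (-9/7, -9/14, 27/14)

Set up U = [u_1 | ... | u_1] ∈ R^(3×1). The projector onto W = col(U) is P = U (U^T U)^(-1) U^T.
Compute U^T U =
  [14],
and U^T v = (-9).
Solve U^T U · c = U^T v for the coefficients: c = (-9/14). The projection is proj_W(v) = U c.
Check: (v - proj_W(v)) · u_1 = 0  (should be 0).
Result: proj_W(v) = (-9/7, -9/14, 27/14).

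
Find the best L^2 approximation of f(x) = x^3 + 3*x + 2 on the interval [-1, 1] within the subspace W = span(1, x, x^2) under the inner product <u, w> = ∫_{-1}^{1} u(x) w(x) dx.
g(x) = 18*x/5 + 2

The best approximation g ∈ W is the orthogonal projection of f onto W. Writing g = a_0 + a_1 x + a_2 x^2, the coefficients solve the normal equations G · a = b where
  G_{ij} = <φ_i, φ_j> and b_i = <f, φ_i>, with φ_0 = 1, φ_1 = x, φ_2 = x^2.
G =
  [2, 0, 2/3]
  [0, 2/3, 0]
  [2/3, 0, 2/5],
b = (4, 12/5, 4/3).
Solving gives a_0 = 2, a_1 = 18/5, a_2 = 0, so
  g(x) = 18*x/5 + 2.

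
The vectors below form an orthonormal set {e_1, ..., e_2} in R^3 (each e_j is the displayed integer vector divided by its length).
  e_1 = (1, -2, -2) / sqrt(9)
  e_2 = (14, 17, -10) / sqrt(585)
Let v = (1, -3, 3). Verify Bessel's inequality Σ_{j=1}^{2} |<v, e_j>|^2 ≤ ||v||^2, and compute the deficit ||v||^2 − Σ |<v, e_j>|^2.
Σ |<v, e_j>|^2 = 506/65; ||v||^2 = 19; deficit = 729/65

Write each e_j = u_j / sqrt(<u_j, u_j>) where u_j is the displayed integer vector. Then <v, e_j> = <v, u_j> / sqrt(<u_j, u_j>), so |<v, e_j>|^2 = <v, u_j>^2 / <u_j, u_j>.
Coefficients: <v, e_1> = 1/sqrt(9), <v, e_2> = -67/sqrt(585).
Square and sum: Σ |<v, e_j>|^2 = 506/65.
Compute ||v||^2 = v·v = 19.
Deficit = 19 − 506/65 = 729/65 ≥ 0, confirming Bessel's inequality. (The deficit equals ||v − Σ <v,e_j> e_j||^2, the squared distance from v to span{e_j}.)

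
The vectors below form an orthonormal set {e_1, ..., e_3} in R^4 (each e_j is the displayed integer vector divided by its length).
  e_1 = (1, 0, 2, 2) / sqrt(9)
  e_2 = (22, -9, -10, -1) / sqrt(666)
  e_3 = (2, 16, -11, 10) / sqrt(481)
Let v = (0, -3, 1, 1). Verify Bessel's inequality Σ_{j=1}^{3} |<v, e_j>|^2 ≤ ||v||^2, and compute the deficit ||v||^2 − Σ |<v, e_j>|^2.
Σ |<v, e_j>|^2 = 93/13; ||v||^2 = 11; deficit = 50/13

Write each e_j = u_j / sqrt(<u_j, u_j>) where u_j is the displayed integer vector. Then <v, e_j> = <v, u_j> / sqrt(<u_j, u_j>), so |<v, e_j>|^2 = <v, u_j>^2 / <u_j, u_j>.
Coefficients: <v, e_1> = 4/sqrt(9), <v, e_2> = 16/sqrt(666), <v, e_3> = -49/sqrt(481).
Square and sum: Σ |<v, e_j>|^2 = 93/13.
Compute ||v||^2 = v·v = 11.
Deficit = 11 − 93/13 = 50/13 ≥ 0, confirming Bessel's inequality. (The deficit equals ||v − Σ <v,e_j> e_j||^2, the squared distance from v to span{e_j}.)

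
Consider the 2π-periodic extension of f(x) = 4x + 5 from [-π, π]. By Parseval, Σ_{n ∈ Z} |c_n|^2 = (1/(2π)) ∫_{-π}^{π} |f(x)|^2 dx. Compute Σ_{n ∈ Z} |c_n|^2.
Σ |c_n|^2 = 16π^2/3 + 25

Expand and integrate term by term over [-π, π]:
  ∫ (4x)^2 dx = 16·(2π^3/3); ∫ 2·4·(5)·x dx = 0 (odd integrand); ∫ 5^2 dx = 25·2π.
So (1/(2π)) ∫_{-π}^{π} (4x + 5)^2 dx = 16π^2/3 + 25 = 16π^2/3 + 25.
Parseval ⇒ Σ |c_n|^2 = 16π^2/3 + 25.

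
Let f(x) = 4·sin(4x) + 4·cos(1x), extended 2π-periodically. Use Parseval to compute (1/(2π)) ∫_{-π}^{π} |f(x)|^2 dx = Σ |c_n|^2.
Σ |c_n|^2 = 16

Expand |f|^2 and use orthogonality of {sin(nx), cos(mx)} on [-π, π]:
  ∫_{-π}^{π} sin(nx)^2 dx = π, ∫ cos(mx)^2 dx = π, and cross terms integrate to 0.
So ∫_{-π}^{π} f(x)^2 dx = 4^2 · π + 4^2 · π = (16 + 16)π.
Divide by 2π: (16 + 16)/2 = 16.
By Parseval, this equals Σ |c_n|^2.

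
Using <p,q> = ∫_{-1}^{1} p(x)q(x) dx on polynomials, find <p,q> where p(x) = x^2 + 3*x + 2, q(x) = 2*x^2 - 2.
<p,q> = -88/15

Expand the product: p(x)·q(x) = 2*x^4 + 6*x^3 + 2*x^2 - 6*x - 4.
∫_{-1}^{1} of each monomial x^k gives [2/(k+1) if k even, 0 if k odd]. Integrating term-by-term (or equivalently evaluating the antiderivative F(x) = 2*x^5/5 + 3*x^4/2 + 2*x^3/3 - 3*x^2 - 4*x at the endpoints):
  F(1) − F(−1) = -133/30 − (43/30) = -88/15.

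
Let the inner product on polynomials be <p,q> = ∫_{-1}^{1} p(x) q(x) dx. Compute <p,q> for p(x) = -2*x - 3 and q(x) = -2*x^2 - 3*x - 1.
<p,q> = 14

Expand the product: p(x)·q(x) = 4*x^3 + 12*x^2 + 11*x + 3.
∫_{-1}^{1} of each monomial x^k gives [2/(k+1) if k even, 0 if k odd]. Integrating term-by-term (or equivalently evaluating the antiderivative F(x) = x^4 + 4*x^3 + 11*x^2/2 + 3*x at the endpoints):
  F(1) − F(−1) = 27/2 − (-1/2) = 14.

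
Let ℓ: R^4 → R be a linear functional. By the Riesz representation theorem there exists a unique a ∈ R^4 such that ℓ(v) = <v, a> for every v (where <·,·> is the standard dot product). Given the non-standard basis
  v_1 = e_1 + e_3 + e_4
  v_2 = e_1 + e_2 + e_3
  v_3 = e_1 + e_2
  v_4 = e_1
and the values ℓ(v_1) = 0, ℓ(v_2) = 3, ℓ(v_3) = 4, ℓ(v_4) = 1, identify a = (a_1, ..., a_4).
a = (1, 3, -1, 0)

Write a = (a_1, ..., a_4) in the standard basis. For each basis vector v_i, ℓ(v_i) = <v_i, a> is a linear equation in the a_j's. Collect the n equations into a matrix system V a = ℓ, where row i of V is v_i (expressed in the standard basis). Since V is invertible (lower-triangular with 1s on the diagonal, up to permutation), solve by back-substitution:
  V =
[[1, 0, 1, 1],
 [1, 1, 1, 0],
 [1, 1, 0, 0],
 [1, 0, 0, 0]]
  V a = (0, 3, 4, 1)
Solving gives a = (1, 3, -1, 0).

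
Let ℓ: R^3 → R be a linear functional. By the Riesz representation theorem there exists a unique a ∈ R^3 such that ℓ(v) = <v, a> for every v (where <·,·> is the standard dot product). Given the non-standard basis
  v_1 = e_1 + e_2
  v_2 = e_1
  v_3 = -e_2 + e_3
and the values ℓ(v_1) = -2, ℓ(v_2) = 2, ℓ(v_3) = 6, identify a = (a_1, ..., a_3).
a = (2, -4, 2)

Write a = (a_1, ..., a_3) in the standard basis. For each basis vector v_i, ℓ(v_i) = <v_i, a> is a linear equation in the a_j's. Collect the n equations into a matrix system V a = ℓ, where row i of V is v_i (expressed in the standard basis). Since V is invertible (lower-triangular with 1s on the diagonal, up to permutation), solve by back-substitution:
  V =
[[1, 1, 0],
 [1, 0, 0],
 [0, -1, 1]]
  V a = (-2, 2, 6)
Solving gives a = (2, -4, 2).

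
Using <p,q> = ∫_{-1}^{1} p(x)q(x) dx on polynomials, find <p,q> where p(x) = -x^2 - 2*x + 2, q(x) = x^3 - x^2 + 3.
<p,q> = 124/15

Expand the product: p(x)·q(x) = -x^5 - x^4 + 4*x^3 - 5*x^2 - 6*x + 6.
∫_{-1}^{1} of each monomial x^k gives [2/(k+1) if k even, 0 if k odd]. Integrating term-by-term (or equivalently evaluating the antiderivative F(x) = -x^6/6 - x^5/5 + x^4 - 5*x^3/3 - 3*x^2 + 6*x at the endpoints):
  F(1) − F(−1) = 59/30 − (-63/10) = 124/15.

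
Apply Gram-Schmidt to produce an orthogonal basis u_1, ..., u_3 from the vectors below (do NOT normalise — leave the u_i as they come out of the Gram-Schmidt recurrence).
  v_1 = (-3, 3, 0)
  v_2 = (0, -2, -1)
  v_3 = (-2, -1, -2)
Orthogonal basis:
  u_1 = (-3, 3, 0)
  u_2 = (-1, -1, -1)
  u_3 = (1/6, 1/6, -1/3)

Apply the Gram-Schmidt recurrence
  u_1 = v_1
  u_i = v_i − Σ_{j<i} ((v_i · u_j) / (u_j · u_j)) · u_j.

Step by step this gives:
  u_1 = (-3, 3, 0)
  u_2 = (-1, -1, -1)
  u_3 = (1/6, 1/6, -1/3)

Orthogonality check:
  u_2 · u_1 = 0 (should be 0)
  u_3 · u_1 = 0 (should be 0)
  u_3 · u_2 = 0 (should be 0)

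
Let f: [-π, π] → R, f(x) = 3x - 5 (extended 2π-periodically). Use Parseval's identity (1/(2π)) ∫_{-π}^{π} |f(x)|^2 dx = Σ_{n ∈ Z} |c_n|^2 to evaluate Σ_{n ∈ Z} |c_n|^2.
Σ |c_n|^2 = 3π^2 + 25

Expand and integrate term by term over [-π, π]:
  ∫ (3x)^2 dx = 9·(2π^3/3); ∫ 2·3·(-5)·x dx = 0 (odd integrand); ∫ (-5)^2 dx = 25·2π.
So (1/(2π)) ∫_{-π}^{π} (3x - 5)^2 dx = 9π^2/3 + 25 = 3π^2 + 25.
Parseval ⇒ Σ |c_n|^2 = 3π^2 + 25.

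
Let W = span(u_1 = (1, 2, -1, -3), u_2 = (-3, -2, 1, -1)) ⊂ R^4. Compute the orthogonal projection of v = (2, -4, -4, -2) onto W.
proj_W(v) = (0, 2/5, -1/5, -1)

Set up U = [u_1 | ... | u_2] ∈ R^(4×2). The projector onto W = col(U) is P = U (U^T U)^(-1) U^T.
Compute U^T U =
  [15, -5]
  [-5, 15],
and U^T v = (4, 0).
Solve U^T U · c = U^T v for the coefficients: c = (3/10, 1/10). The projection is proj_W(v) = U c.
Check: (v - proj_W(v)) · u_1 = 0  (should be 0).
Check: (v - proj_W(v)) · u_2 = 0  (should be 0).
Result: proj_W(v) = (0, 2/5, -1/5, -1).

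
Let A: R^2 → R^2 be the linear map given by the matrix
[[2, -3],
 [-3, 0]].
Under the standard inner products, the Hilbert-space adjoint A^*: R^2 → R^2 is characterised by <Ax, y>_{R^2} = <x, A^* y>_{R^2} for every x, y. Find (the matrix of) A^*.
A^* = A^T =
[[2, -3],
 [-3, 0]]

For real matrices with standard dot products, the defining identity <Ax, y> = <x, A^* y> gives (Ax)^T y = x^T (A^*) y, i.e. x^T A^T y = x^T (A^*) y. Since this holds for all x, y, we must have A^* = A^T. Therefore
A^* =
[[2, -3],
 [-3, 0]].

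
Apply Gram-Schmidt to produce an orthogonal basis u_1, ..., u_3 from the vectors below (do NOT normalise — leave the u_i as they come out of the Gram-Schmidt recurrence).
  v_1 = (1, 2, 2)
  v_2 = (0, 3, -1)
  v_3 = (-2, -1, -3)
Orthogonal basis:
  u_1 = (1, 2, 2)
  u_2 = (-4/9, 19/9, -17/9)
  u_3 = (-24/37, 3/37, 9/37)

Apply the Gram-Schmidt recurrence
  u_1 = v_1
  u_i = v_i − Σ_{j<i} ((v_i · u_j) / (u_j · u_j)) · u_j.

Step by step this gives:
  u_1 = (1, 2, 2)
  u_2 = (-4/9, 19/9, -17/9)
  u_3 = (-24/37, 3/37, 9/37)

Orthogonality check:
  u_2 · u_1 = 0 (should be 0)
  u_3 · u_1 = 0 (should be 0)
  u_3 · u_2 = 0 (should be 0)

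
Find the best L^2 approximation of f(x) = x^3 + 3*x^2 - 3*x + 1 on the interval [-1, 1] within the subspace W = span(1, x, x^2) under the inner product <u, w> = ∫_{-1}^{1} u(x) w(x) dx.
g(x) = 3*x^2 - 12*x/5 + 1

The best approximation g ∈ W is the orthogonal projection of f onto W. Writing g = a_0 + a_1 x + a_2 x^2, the coefficients solve the normal equations G · a = b where
  G_{ij} = <φ_i, φ_j> and b_i = <f, φ_i>, with φ_0 = 1, φ_1 = x, φ_2 = x^2.
G =
  [2, 0, 2/3]
  [0, 2/3, 0]
  [2/3, 0, 2/5],
b = (4, -8/5, 28/15).
Solving gives a_0 = 1, a_1 = -12/5, a_2 = 3, so
  g(x) = 3*x^2 - 12*x/5 + 1.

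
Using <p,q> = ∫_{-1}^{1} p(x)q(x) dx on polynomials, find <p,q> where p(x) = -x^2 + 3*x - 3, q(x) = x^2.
<p,q> = -12/5

Expand the product: p(x)·q(x) = -x^4 + 3*x^3 - 3*x^2.
∫_{-1}^{1} of each monomial x^k gives [2/(k+1) if k even, 0 if k odd]. Integrating term-by-term (or equivalently evaluating the antiderivative F(x) = -x^5/5 + 3*x^4/4 - x^3 at the endpoints):
  F(1) − F(−1) = -9/20 − (39/20) = -12/5.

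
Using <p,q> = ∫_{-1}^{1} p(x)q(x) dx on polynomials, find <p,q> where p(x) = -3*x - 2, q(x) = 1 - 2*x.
<p,q> = 0

Expand the product: p(x)·q(x) = 6*x^2 + x - 2.
∫_{-1}^{1} of each monomial x^k gives [2/(k+1) if k even, 0 if k odd]. Integrating term-by-term (or equivalently evaluating the antiderivative F(x) = 2*x^3 + x^2/2 - 2*x at the endpoints):
  F(1) − F(−1) = 1/2 − (1/2) = 0.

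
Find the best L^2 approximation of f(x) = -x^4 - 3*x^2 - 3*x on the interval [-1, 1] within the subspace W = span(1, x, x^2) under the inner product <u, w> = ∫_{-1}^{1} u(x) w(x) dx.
g(x) = -27*x^2/7 - 3*x + 3/35

The best approximation g ∈ W is the orthogonal projection of f onto W. Writing g = a_0 + a_1 x + a_2 x^2, the coefficients solve the normal equations G · a = b where
  G_{ij} = <φ_i, φ_j> and b_i = <f, φ_i>, with φ_0 = 1, φ_1 = x, φ_2 = x^2.
G =
  [2, 0, 2/3]
  [0, 2/3, 0]
  [2/3, 0, 2/5],
b = (-12/5, -2, -52/35).
Solving gives a_0 = 3/35, a_1 = -3, a_2 = -27/7, so
  g(x) = -27*x^2/7 - 3*x + 3/35.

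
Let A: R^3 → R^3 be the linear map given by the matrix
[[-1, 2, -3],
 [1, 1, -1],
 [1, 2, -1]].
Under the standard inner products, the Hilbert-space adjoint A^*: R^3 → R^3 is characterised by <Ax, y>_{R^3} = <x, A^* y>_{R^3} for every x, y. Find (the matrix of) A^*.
A^* = A^T =
[[-1, 1, 1],
 [2, 1, 2],
 [-3, -1, -1]]

For real matrices with standard dot products, the defining identity <Ax, y> = <x, A^* y> gives (Ax)^T y = x^T (A^*) y, i.e. x^T A^T y = x^T (A^*) y. Since this holds for all x, y, we must have A^* = A^T. Therefore
A^* =
[[-1, 1, 1],
 [2, 1, 2],
 [-3, -1, -1]].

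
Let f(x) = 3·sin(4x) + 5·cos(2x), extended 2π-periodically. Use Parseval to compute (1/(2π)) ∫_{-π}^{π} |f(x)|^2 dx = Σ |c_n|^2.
Σ |c_n|^2 = 17

Expand |f|^2 and use orthogonality of {sin(nx), cos(mx)} on [-π, π]:
  ∫_{-π}^{π} sin(nx)^2 dx = π, ∫ cos(mx)^2 dx = π, and cross terms integrate to 0.
So ∫_{-π}^{π} f(x)^2 dx = 3^2 · π + 5^2 · π = (9 + 25)π.
Divide by 2π: (9 + 25)/2 = 17.
By Parseval, this equals Σ |c_n|^2.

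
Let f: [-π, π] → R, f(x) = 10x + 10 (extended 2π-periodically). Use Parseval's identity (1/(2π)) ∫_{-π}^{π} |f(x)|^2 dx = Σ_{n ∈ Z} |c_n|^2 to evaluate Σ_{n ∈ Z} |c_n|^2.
Σ |c_n|^2 = 100π^2/3 + 100

Expand and integrate term by term over [-π, π]:
  ∫ (10x)^2 dx = 100·(2π^3/3); ∫ 2·10·(10)·x dx = 0 (odd integrand); ∫ 10^2 dx = 100·2π.
So (1/(2π)) ∫_{-π}^{π} (10x + 10)^2 dx = 100π^2/3 + 100 = 100π^2/3 + 100.
Parseval ⇒ Σ |c_n|^2 = 100π^2/3 + 100.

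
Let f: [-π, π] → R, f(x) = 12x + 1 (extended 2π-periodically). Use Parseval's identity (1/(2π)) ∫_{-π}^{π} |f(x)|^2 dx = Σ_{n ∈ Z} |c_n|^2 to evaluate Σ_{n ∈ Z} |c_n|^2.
Σ |c_n|^2 = 48π^2 + 1

Expand and integrate term by term over [-π, π]:
  ∫ (12x)^2 dx = 144·(2π^3/3); ∫ 2·12·(1)·x dx = 0 (odd integrand); ∫ 1^2 dx = 1·2π.
So (1/(2π)) ∫_{-π}^{π} (12x + 1)^2 dx = 144π^2/3 + 1 = 48π^2 + 1.
Parseval ⇒ Σ |c_n|^2 = 48π^2 + 1.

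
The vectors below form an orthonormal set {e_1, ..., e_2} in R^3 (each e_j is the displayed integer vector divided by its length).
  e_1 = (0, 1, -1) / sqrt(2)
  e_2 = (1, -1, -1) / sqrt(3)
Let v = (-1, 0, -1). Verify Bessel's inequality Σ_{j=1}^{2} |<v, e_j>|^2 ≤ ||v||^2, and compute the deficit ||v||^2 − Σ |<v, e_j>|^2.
Σ |<v, e_j>|^2 = 1/2; ||v||^2 = 2; deficit = 3/2

Write each e_j = u_j / sqrt(<u_j, u_j>) where u_j is the displayed integer vector. Then <v, e_j> = <v, u_j> / sqrt(<u_j, u_j>), so |<v, e_j>|^2 = <v, u_j>^2 / <u_j, u_j>.
Coefficients: <v, e_1> = 1/sqrt(2), <v, e_2> = 0/sqrt(3).
Square and sum: Σ |<v, e_j>|^2 = 1/2.
Compute ||v||^2 = v·v = 2.
Deficit = 2 − 1/2 = 3/2 ≥ 0, confirming Bessel's inequality. (The deficit equals ||v − Σ <v,e_j> e_j||^2, the squared distance from v to span{e_j}.)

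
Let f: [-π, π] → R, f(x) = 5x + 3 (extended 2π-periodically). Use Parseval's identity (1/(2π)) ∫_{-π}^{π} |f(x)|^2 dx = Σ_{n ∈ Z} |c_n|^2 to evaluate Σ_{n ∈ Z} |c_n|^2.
Σ |c_n|^2 = 25π^2/3 + 9

Expand and integrate term by term over [-π, π]:
  ∫ (5x)^2 dx = 25·(2π^3/3); ∫ 2·5·(3)·x dx = 0 (odd integrand); ∫ 3^2 dx = 9·2π.
So (1/(2π)) ∫_{-π}^{π} (5x + 3)^2 dx = 25π^2/3 + 9 = 25π^2/3 + 9.
Parseval ⇒ Σ |c_n|^2 = 25π^2/3 + 9.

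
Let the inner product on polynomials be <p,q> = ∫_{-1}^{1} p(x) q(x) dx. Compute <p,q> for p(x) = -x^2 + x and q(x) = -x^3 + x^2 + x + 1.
<p,q> = -4/5

Expand the product: p(x)·q(x) = x^5 - 2*x^4 + x.
∫_{-1}^{1} of each monomial x^k gives [2/(k+1) if k even, 0 if k odd]. Integrating term-by-term (or equivalently evaluating the antiderivative F(x) = x^6/6 - 2*x^5/5 + x^2/2 at the endpoints):
  F(1) − F(−1) = 4/15 − (16/15) = -4/5.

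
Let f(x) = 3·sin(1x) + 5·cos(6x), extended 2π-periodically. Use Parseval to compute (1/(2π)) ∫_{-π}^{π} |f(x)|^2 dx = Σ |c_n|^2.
Σ |c_n|^2 = 17

Expand |f|^2 and use orthogonality of {sin(nx), cos(mx)} on [-π, π]:
  ∫_{-π}^{π} sin(nx)^2 dx = π, ∫ cos(mx)^2 dx = π, and cross terms integrate to 0.
So ∫_{-π}^{π} f(x)^2 dx = 3^2 · π + 5^2 · π = (9 + 25)π.
Divide by 2π: (9 + 25)/2 = 17.
By Parseval, this equals Σ |c_n|^2.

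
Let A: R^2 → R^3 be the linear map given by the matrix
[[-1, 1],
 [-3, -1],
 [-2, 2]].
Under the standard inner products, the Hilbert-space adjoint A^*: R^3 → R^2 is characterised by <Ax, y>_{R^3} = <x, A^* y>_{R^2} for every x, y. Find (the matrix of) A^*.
A^* = A^T =
[[-1, -3, -2],
 [1, -1, 2]]

For real matrices with standard dot products, the defining identity <Ax, y> = <x, A^* y> gives (Ax)^T y = x^T (A^*) y, i.e. x^T A^T y = x^T (A^*) y. Since this holds for all x, y, we must have A^* = A^T. Therefore
A^* =
[[-1, -3, -2],
 [1, -1, 2]].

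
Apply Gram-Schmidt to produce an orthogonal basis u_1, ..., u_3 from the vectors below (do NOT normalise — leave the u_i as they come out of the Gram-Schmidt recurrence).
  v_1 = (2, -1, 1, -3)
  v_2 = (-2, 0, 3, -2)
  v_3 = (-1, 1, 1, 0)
Orthogonal basis:
  u_1 = (2, -1, 1, -3)
  u_2 = (-8/3, 1/3, 8/3, -1)
  u_3 = (29/115, 171/230, 17/115, -7/230)

Apply the Gram-Schmidt recurrence
  u_1 = v_1
  u_i = v_i − Σ_{j<i} ((v_i · u_j) / (u_j · u_j)) · u_j.

Step by step this gives:
  u_1 = (2, -1, 1, -3)
  u_2 = (-8/3, 1/3, 8/3, -1)
  u_3 = (29/115, 171/230, 17/115, -7/230)

Orthogonality check:
  u_2 · u_1 = 0 (should be 0)
  u_3 · u_1 = 0 (should be 0)
  u_3 · u_2 = 0 (should be 0)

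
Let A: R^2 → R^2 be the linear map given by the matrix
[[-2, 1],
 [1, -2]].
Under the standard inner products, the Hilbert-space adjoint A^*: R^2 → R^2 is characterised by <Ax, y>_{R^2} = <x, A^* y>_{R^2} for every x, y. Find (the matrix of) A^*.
A^* = A^T =
[[-2, 1],
 [1, -2]]

For real matrices with standard dot products, the defining identity <Ax, y> = <x, A^* y> gives (Ax)^T y = x^T (A^*) y, i.e. x^T A^T y = x^T (A^*) y. Since this holds for all x, y, we must have A^* = A^T. Therefore
A^* =
[[-2, 1],
 [1, -2]].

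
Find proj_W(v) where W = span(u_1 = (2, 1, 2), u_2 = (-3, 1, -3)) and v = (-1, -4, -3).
proj_W(v) = (-2, -4, -2)

Set up U = [u_1 | ... | u_2] ∈ R^(3×2). The projector onto W = col(U) is P = U (U^T U)^(-1) U^T.
Compute U^T U =
  [9, -11]
  [-11, 19],
and U^T v = (-12, 8).
Solve U^T U · c = U^T v for the coefficients: c = (-14/5, -6/5). The projection is proj_W(v) = U c.
Check: (v - proj_W(v)) · u_1 = 0  (should be 0).
Check: (v - proj_W(v)) · u_2 = 0  (should be 0).
Result: proj_W(v) = (-2, -4, -2).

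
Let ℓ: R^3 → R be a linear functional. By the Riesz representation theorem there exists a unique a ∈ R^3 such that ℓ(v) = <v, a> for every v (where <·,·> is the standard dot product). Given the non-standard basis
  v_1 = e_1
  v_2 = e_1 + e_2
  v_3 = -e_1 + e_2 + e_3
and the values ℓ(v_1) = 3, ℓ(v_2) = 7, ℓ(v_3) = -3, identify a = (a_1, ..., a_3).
a = (3, 4, -4)

Write a = (a_1, ..., a_3) in the standard basis. For each basis vector v_i, ℓ(v_i) = <v_i, a> is a linear equation in the a_j's. Collect the n equations into a matrix system V a = ℓ, where row i of V is v_i (expressed in the standard basis). Since V is invertible (lower-triangular with 1s on the diagonal, up to permutation), solve by back-substitution:
  V =
[[1, 0, 0],
 [1, 1, 0],
 [-1, 1, 1]]
  V a = (3, 7, -3)
Solving gives a = (3, 4, -4).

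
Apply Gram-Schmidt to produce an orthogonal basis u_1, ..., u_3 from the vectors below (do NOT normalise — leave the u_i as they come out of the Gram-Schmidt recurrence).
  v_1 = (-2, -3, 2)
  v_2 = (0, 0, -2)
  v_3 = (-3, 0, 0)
Orthogonal basis:
  u_1 = (-2, -3, 2)
  u_2 = (-8/17, -12/17, -26/17)
  u_3 = (-27/13, 18/13, 0)

Apply the Gram-Schmidt recurrence
  u_1 = v_1
  u_i = v_i − Σ_{j<i} ((v_i · u_j) / (u_j · u_j)) · u_j.

Step by step this gives:
  u_1 = (-2, -3, 2)
  u_2 = (-8/17, -12/17, -26/17)
  u_3 = (-27/13, 18/13, 0)

Orthogonality check:
  u_2 · u_1 = 0 (should be 0)
  u_3 · u_1 = 0 (should be 0)
  u_3 · u_2 = 0 (should be 0)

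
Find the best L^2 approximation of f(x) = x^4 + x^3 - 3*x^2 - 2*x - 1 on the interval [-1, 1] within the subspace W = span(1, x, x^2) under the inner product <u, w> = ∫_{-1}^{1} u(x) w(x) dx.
g(x) = -15*x^2/7 - 7*x/5 - 38/35

The best approximation g ∈ W is the orthogonal projection of f onto W. Writing g = a_0 + a_1 x + a_2 x^2, the coefficients solve the normal equations G · a = b where
  G_{ij} = <φ_i, φ_j> and b_i = <f, φ_i>, with φ_0 = 1, φ_1 = x, φ_2 = x^2.
G =
  [2, 0, 2/3]
  [0, 2/3, 0]
  [2/3, 0, 2/5],
b = (-18/5, -14/15, -166/105).
Solving gives a_0 = -38/35, a_1 = -7/5, a_2 = -15/7, so
  g(x) = -15*x^2/7 - 7*x/5 - 38/35.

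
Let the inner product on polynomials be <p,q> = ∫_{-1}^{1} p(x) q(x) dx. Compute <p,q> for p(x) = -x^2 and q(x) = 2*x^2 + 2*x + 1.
<p,q> = -22/15

Expand the product: p(x)·q(x) = -2*x^4 - 2*x^3 - x^2.
∫_{-1}^{1} of each monomial x^k gives [2/(k+1) if k even, 0 if k odd]. Integrating term-by-term (or equivalently evaluating the antiderivative F(x) = -2*x^5/5 - x^4/2 - x^3/3 at the endpoints):
  F(1) − F(−1) = -37/30 − (7/30) = -22/15.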